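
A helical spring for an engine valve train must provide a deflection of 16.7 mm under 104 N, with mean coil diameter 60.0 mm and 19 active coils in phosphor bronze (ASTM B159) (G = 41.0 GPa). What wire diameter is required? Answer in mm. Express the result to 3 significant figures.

Required rate k = F/δ = 104/16.7 = 6.2275 N/mm
d = (8D³N_a·k / G)^(1/4) = (8·60.0³·19·6.2275 / (41.0×10³))^0.25
  = (4986.9)^0.25 = 8.4034 mm

8.40 mm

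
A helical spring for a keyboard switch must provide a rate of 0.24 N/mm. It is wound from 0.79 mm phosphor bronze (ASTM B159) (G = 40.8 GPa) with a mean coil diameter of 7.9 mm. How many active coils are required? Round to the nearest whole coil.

17

N_a = Gd⁴/(8D³k) = (40.8×10³ × 0.79⁴)/(8 × 7.9³ × 0.24)
    = 15891.6 / 946.635 = 16.79 → 17 coils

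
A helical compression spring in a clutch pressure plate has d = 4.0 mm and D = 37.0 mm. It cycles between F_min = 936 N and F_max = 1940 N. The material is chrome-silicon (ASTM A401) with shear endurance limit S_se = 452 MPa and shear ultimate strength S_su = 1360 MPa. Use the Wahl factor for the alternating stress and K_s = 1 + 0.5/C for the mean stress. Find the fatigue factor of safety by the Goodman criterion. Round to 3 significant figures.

C = D/d = 37.0/4.0 = 9.2500; K_W = (4C−1)/(4C−4)+0.615/C = 1.1574; K_s = 1+0.5/C = 1.0541
F_a = (F_max−F_min)/2 = 502 N; F_m = (F_max+F_min)/2 = 1438 N
τ_a = K_W·8F_aD/(πd³) = 1.1574 × 739.04 = 855.36 MPa
τ_m = K_s·8F_mD/(πd³) = 1.0541 × 2117 = 2231.4 MPa
Goodman: 1/n_f = τ_a/S_se + τ_m/S_su = 855.36/452 + 2231.4/1360 = 1.89238 + 1.64076 = 3.5331
n_f = 1/3.5331 = 0.283

0.283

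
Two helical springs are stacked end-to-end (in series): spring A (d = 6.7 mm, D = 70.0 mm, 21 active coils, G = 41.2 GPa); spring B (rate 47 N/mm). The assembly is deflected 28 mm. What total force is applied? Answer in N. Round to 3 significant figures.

k_A = Gd⁴/(8D³N_a) = (41.2×10³)(6.7⁴)/(8·70.0³·21) = 1.4408 N/mm
Series: 1/k_eq = 1/1.4408 + 1/47 = 0.71535; k_eq = 1.3979 N/mm
F = k_eq·δ = 1.3979·28 = 39.142 N

39.1 N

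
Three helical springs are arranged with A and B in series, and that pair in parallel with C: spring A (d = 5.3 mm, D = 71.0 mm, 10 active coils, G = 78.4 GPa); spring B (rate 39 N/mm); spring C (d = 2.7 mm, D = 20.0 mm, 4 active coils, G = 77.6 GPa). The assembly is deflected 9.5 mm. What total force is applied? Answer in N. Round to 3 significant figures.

k_A = Gd⁴/(8D³N_a) = (78.4×10³)(5.3⁴)/(8·71.0³·10) = 2.1605 N/mm
k_C = Gd⁴/(8D³N_a) = (77.6×10³)(2.7⁴)/(8·20.0³·4) = 16.109 N/mm
Springs A,B series: k_AB = 1/(1/2.1605+1/39) = 2.0471 N/mm; parallel with C: k_eq = 2.0471+16.109 = 18.156 N/mm
F = k_eq·δ = 18.156·9.5 = 172.49 N

172 N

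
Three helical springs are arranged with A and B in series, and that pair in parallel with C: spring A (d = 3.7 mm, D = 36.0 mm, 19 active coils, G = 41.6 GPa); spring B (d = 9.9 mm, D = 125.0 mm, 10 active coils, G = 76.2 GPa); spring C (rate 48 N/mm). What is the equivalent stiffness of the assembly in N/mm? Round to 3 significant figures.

k_A = Gd⁴/(8D³N_a) = (41.6×10³)(3.7⁴)/(8·36.0³·19) = 1.0994 N/mm
k_B = Gd⁴/(8D³N_a) = (76.2×10³)(9.9⁴)/(8·125.0³·10) = 4.6846 N/mm
Springs A,B series: k_AB = 1/(1/1.0994+1/4.6846) = 0.89042 N/mm; parallel with C: k_eq = 0.89042+48 = 48.89 N/mm

48.9 N/mm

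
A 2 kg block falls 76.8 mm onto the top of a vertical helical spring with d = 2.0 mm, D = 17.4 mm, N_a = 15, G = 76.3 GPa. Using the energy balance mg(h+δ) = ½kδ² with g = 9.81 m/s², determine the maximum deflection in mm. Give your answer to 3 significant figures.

50.9 mm

k = Gd⁴/(8D³N_a) = (76.3×10³)(2.0⁴)/(8·17.4³·15) = 1.9311 N/mm
W = mg = 2 × 9.81 = 19.62 N
½kδ² − Wδ − Wh = 0 → δ = (W + √(W² + 2kWh))/k
δ = (19.62 + √(384.94 + 5819.77))/1.9311 = (19.62 + 78.77)/1.9311 = 50.949 mm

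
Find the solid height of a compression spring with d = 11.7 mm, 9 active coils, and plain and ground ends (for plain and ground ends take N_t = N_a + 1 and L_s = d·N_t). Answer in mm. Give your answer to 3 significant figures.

117 mm

plain and ground ends: N_t = N_a + 1 = 9 + 1 = 10
L_s = d·N_t = 11.7 × 10 = 117 mm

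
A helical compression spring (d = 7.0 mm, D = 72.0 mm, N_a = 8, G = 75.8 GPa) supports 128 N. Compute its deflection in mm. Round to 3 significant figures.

16.8 mm

k = Gd⁴/(8D³N_a) = (75.8×10³)(7.0⁴)/(8·72.0³·8) = 7.6188 N/mm
δ = F/k = 128 / 7.6188 = 16.801 mm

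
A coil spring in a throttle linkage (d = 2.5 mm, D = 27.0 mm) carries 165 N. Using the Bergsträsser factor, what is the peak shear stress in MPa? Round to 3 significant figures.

Spring index C = D/d = 27.0/2.5 = 10.8000
K_B = (4C+2)/(4C−3) = 45.200/40.200 = 1.1244
τ₀ = 8FD/(πd³) = 8·165·27.0/(π·2.5³) = 35640/49.087 = 726.05 MPa
τ_max = K·τ₀ = 1.1244 × 726.05 = 816.36 MPa

816 MPa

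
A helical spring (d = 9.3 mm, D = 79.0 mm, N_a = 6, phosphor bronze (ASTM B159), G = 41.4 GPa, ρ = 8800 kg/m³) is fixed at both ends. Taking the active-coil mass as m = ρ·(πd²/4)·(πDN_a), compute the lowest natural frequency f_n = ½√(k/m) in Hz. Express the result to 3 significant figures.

60.6 Hz

k = Gd⁴/(8D³N_a) = (41.4×10³)(9.3⁴)/(8·79.0³·6) = 13.086 N/mm = 13086 N/m
Wire length L = πDN_a = π·79.0·6 = 1489.1 mm
m = ρ·(πd²/4)·L = 8800 × 67.929×10⁻⁶ m² × 1.4891 m = 0.89016 kg
f_n = ½√(k/m) = 0.5·√(13086/0.89016) = 0.5·√(14701) = 60.624 Hz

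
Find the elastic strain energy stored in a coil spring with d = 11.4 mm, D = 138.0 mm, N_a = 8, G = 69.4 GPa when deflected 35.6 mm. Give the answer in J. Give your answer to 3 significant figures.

k = Gd⁴/(8D³N_a) = (69.4×10³)(11.4⁴)/(8·138.0³·8) = 6.9689 N/mm
U = ½kδ² = 0.5 × 6.9689 × 35.6² = 4416 N·mm = 4.416 J

4.42 J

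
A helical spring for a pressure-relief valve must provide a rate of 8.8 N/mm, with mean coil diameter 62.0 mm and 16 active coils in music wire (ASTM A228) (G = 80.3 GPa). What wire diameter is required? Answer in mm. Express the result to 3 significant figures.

7.60 mm

d = (8D³N_a·k / G)^(1/4) = (8·62.0³·16·8.8 / (80.3×10³))^0.25
  = (3343.1)^0.25 = 7.6039 mm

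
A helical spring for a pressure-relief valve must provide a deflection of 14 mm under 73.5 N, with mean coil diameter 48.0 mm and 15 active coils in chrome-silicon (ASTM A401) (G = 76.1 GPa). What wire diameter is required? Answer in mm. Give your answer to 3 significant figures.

Required rate k = F/δ = 73.5/14 = 5.25 N/mm
d = (8D³N_a·k / G)^(1/4) = (8·48.0³·15·5.25 / (76.1×10³))^0.25
  = (915.54)^0.25 = 5.5007 mm

5.50 mm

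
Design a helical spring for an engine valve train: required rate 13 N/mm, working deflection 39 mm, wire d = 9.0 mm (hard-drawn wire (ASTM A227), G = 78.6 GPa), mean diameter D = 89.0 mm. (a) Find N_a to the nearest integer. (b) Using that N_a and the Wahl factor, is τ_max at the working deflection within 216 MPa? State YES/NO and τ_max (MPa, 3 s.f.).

N_a = Gd⁴/(8D³k) = (78.6×10³)(9.0⁴)/(8·89.0³·13) = 7.034 → N_a = 7
Actual rate k = Gd⁴/(8D³·7) = 13.063 N/mm
Working load F = kδ = 13.063·39 = 509.45 N
C = 89.0/9.0 = 9.8889; K_W = (4C−1)/(4C−4)+0.615/C = 1.1466
τ_max = K_W·8FD/(πd³) = 1.1466·158.38 = 181.59 MPa
τ_max ≤ 216 MPa → acceptable

(a) 7 coils; (b) YES, τ_max = 182 MPa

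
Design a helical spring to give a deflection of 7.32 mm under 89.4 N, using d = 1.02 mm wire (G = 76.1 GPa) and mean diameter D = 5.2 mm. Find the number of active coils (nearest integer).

Required rate k = F/δ = 89.4/7.32 = 12.213 N/mm
N_a = Gd⁴/(8D³k) = (76.1×10³ × 1.02⁴)/(8 × 5.2³ × 12.213)
    = 82373.1 / 13738.1 = 5.996 → 6 coils

6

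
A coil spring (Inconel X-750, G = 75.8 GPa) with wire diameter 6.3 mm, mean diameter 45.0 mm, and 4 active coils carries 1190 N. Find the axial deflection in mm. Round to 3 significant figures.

k = Gd⁴/(8D³N_a) = (75.8×10³)(6.3⁴)/(8·45.0³·4) = 40.949 N/mm
δ = F/k = 1190 / 40.949 = 29.06 mm

29.1 mm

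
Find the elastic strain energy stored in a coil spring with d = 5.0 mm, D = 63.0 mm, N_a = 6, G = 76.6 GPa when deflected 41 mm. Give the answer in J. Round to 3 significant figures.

3.35 J

k = Gd⁴/(8D³N_a) = (76.6×10³)(5.0⁴)/(8·63.0³·6) = 3.9888 N/mm
U = ½kδ² = 0.5 × 3.9888 × 41² = 3352.6 N·mm = 3.3526 J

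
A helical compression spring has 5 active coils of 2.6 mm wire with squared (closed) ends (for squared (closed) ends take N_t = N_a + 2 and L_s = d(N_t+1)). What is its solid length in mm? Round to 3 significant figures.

squared (closed) ends: N_t = N_a + 2 = 5 + 2 = 7
L_s = d·(N_t+1) = 2.6 × 8 = 20.8 mm

20.8 mm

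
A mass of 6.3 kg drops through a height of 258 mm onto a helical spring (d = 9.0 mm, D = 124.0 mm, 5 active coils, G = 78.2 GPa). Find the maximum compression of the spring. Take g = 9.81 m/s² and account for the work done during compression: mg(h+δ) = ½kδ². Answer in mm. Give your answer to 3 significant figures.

k = Gd⁴/(8D³N_a) = (78.2×10³)(9.0⁴)/(8·124.0³·5) = 6.7275 N/mm
W = mg = 6.3 × 9.81 = 61.803 N
½kδ² − Wδ − Wh = 0 → δ = (W + √(W² + 2kWh))/k
δ = (61.803 + √(3819.6 + 214541))/6.7275 = (61.803 + 467.29)/6.7275 = 78.647 mm

78.6 mm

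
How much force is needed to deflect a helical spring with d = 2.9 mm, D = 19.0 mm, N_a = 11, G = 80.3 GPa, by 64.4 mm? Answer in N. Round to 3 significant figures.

k = Gd⁴/(8D³N_a) = (80.3×10³)(2.9⁴)/(8·19.0³·11) = 9.4094 N/mm
F = k·δ = 9.4094 × 64.4 = 605.97 N

606 N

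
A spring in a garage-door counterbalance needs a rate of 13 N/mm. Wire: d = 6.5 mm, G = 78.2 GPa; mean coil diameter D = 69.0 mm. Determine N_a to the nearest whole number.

4

N_a = Gd⁴/(8D³k) = (78.2×10³ × 6.5⁴)/(8 × 69.0³ × 13)
    = 1.39592e+08 / 3.41649e+07 = 4.086 → 4 coils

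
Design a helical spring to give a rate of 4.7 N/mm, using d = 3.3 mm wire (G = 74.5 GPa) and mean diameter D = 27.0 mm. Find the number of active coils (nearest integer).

N_a = Gd⁴/(8D³k) = (74.5×10³ × 3.3⁴)/(8 × 27.0³ × 4.7)
    = 8.83511e+06 / 740081 = 11.94 → 12 coils

12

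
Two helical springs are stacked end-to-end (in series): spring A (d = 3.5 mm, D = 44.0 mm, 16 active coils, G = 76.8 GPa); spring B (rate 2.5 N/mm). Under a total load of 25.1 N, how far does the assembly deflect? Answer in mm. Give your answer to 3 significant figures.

33.8 mm

k_A = Gd⁴/(8D³N_a) = (76.8×10³)(3.5⁴)/(8·44.0³·16) = 1.057 N/mm
Series: 1/k_eq = 1/1.057 + 1/2.5 = 1.3461; k_eq = 0.74289 N/mm
δ = F/k_eq = 25.1/0.74289 = 33.787 mm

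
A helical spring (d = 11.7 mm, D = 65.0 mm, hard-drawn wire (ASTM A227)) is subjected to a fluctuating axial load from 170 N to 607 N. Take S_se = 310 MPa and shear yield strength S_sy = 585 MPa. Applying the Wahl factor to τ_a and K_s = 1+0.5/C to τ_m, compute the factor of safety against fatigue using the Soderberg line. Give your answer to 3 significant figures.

C = D/d = 65.0/11.7 = 5.5556; K_W = (4C−1)/(4C−4)+0.615/C = 1.2753; K_s = 1+0.5/C = 1.0900
F_a = (F_max−F_min)/2 = 218.5 N; F_m = (F_max+F_min)/2 = 388.5 N
τ_a = K_W·8F_aD/(πd³) = 1.2753 × 22.581 = 28.799 MPa
τ_m = K_s·8F_mD/(πd³) = 1.0900 × 40.15 = 43.764 MPa
Soderberg: 1/n_f = τ_a/S_se + τ_m/S_sy = 28.799/310 + 43.764/585 = 0.09290 + 0.07481 = 0.16771
n_f = 1/0.16771 = 5.963

5.96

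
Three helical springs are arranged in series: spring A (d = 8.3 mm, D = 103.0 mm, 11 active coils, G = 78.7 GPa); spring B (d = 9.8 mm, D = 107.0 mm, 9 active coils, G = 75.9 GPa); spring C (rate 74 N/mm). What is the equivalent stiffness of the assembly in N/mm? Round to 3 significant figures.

k_A = Gd⁴/(8D³N_a) = (78.7×10³)(8.3⁴)/(8·103.0³·11) = 3.8841 N/mm
k_B = Gd⁴/(8D³N_a) = (75.9×10³)(9.8⁴)/(8·107.0³·9) = 7.9371 N/mm
Series: 1/k_eq = 1/3.8841 + 1/7.9371 + 1/74 = 0.39696; k_eq = 2.5191 N/mm

2.52 N/mm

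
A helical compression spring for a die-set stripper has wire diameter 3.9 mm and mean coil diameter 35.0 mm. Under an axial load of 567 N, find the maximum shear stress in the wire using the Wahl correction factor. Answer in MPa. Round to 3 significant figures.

Spring index C = D/d = 35.0/3.9 = 8.9744
K_W = (4C−1)/(4C−4) + 0.615/C = 34.897/31.897 + 0.0685 = 1.1626
τ₀ = 8FD/(πd³) = 8·567·35.0/(π·3.9³) = 158760/186.36 = 851.92 MPa
τ_max = K·τ₀ = 1.1626 × 851.92 = 990.42 MPa

990 MPa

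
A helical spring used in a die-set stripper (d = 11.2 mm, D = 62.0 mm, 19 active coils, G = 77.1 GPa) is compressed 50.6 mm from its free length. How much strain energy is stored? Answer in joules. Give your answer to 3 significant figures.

42.9 J

k = Gd⁴/(8D³N_a) = (77.1×10³)(11.2⁴)/(8·62.0³·19) = 33.489 N/mm
U = ½kδ² = 0.5 × 33.489 × 50.6² = 42873 N·mm = 42.873 J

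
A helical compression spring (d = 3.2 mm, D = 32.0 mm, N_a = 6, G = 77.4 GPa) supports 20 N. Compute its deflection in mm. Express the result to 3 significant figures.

3.88 mm

k = Gd⁴/(8D³N_a) = (77.4×10³)(3.2⁴)/(8·32.0³·6) = 5.16 N/mm
δ = F/k = 20 / 5.16 = 3.876 mm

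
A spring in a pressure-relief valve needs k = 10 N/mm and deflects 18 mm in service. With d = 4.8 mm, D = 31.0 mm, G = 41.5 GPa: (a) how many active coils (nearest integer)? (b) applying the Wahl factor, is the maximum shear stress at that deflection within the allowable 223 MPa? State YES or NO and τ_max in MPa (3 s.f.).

N_a = Gd⁴/(8D³k) = (41.5×10³)(4.8⁴)/(8·31.0³·10) = 9.244 → N_a = 9
Actual rate k = Gd⁴/(8D³·9) = 10.271 N/mm
Working load F = kδ = 10.271·18 = 184.87 N
C = 31.0/4.8 = 6.4583; K_W = (4C−1)/(4C−4)+0.615/C = 1.2326
τ_max = K_W·8FD/(πd³) = 1.2326·131.96 = 162.66 MPa
τ_max ≤ 223 MPa → acceptable

(a) 9 coils; (b) YES, τ_max = 163 MPa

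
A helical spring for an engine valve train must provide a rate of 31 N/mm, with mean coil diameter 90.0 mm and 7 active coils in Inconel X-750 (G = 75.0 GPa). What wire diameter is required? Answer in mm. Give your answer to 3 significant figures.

d = (8D³N_a·k / G)^(1/4) = (8·90.0³·7·31 / (75.0×10³))^0.25
  = (16874)^0.25 = 11.3974 mm

11.4 mm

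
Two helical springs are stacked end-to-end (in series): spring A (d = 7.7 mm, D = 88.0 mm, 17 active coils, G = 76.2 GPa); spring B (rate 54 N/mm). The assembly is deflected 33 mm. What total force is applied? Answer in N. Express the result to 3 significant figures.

90.5 N

k_A = Gd⁴/(8D³N_a) = (76.2×10³)(7.7⁴)/(8·88.0³·17) = 2.8902 N/mm
Series: 1/k_eq = 1/2.8902 + 1/54 = 0.36451; k_eq = 2.7434 N/mm
F = k_eq·δ = 2.7434·33 = 90.532 N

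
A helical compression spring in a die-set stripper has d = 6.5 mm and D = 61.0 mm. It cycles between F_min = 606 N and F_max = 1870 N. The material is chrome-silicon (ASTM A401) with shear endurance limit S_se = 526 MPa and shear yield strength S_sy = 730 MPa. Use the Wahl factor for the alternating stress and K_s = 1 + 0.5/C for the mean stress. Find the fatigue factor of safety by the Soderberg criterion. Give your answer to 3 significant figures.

C = D/d = 61.0/6.5 = 9.3846; K_W = (4C−1)/(4C−4)+0.615/C = 1.1550; K_s = 1+0.5/C = 1.0533
F_a = (F_max−F_min)/2 = 632 N; F_m = (F_max+F_min)/2 = 1238 N
τ_a = K_W·8F_aD/(πd³) = 1.1550 × 357.48 = 412.88 MPa
τ_m = K_s·8F_mD/(πd³) = 1.0533 × 700.25 = 737.55 MPa
Soderberg: 1/n_f = τ_a/S_se + τ_m/S_sy = 412.88/526 + 737.55/730 = 0.78494 + 1.01035 = 1.7953
n_f = 1/1.7953 = 0.557

0.557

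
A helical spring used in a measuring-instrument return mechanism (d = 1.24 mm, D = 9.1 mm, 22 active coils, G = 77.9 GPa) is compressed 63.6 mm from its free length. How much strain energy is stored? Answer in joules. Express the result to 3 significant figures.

2.81 J

k = Gd⁴/(8D³N_a) = (77.9×10³)(1.24⁴)/(8·9.1³·22) = 1.3886 N/mm
U = ½kδ² = 0.5 × 1.3886 × 63.6² = 2808.5 N·mm = 2.8085 J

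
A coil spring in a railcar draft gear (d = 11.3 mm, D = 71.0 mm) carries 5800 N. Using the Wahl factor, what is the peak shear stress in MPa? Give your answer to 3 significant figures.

901 MPa

Spring index C = D/d = 71.0/11.3 = 6.2832
K_W = (4C−1)/(4C−4) + 0.615/C = 24.133/21.133 + 0.0979 = 1.2398
τ₀ = 8FD/(πd³) = 8·5800·71.0/(π·11.3³) = 3.2944e+06/4533 = 726.76 MPa
τ_max = K·τ₀ = 1.2398 × 726.76 = 901.07 MPa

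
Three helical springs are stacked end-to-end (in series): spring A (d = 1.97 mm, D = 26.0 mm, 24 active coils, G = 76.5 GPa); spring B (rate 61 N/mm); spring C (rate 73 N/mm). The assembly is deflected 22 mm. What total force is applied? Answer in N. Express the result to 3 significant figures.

7.44 N

k_A = Gd⁴/(8D³N_a) = (76.5×10³)(1.97⁴)/(8·26.0³·24) = 0.34143 N/mm
Series: 1/k_eq = 1/0.34143 + 1/61 + 1/73 = 2.9589; k_eq = 0.33796 N/mm
F = k_eq·δ = 0.33796·22 = 7.4351 N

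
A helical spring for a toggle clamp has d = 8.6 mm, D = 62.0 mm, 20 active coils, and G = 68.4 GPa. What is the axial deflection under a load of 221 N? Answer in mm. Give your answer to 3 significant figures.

22.5 mm

k = Gd⁴/(8D³N_a) = (68.4×10³)(8.6⁴)/(8·62.0³·20) = 9.8119 N/mm
δ = F/k = 221 / 9.8119 = 22.524 mm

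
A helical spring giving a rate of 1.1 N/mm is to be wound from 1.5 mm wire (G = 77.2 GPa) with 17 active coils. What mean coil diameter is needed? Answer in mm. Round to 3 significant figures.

13.8 mm

D = (Gd⁴/(8N_a·k))^(1/3) = (77.2×10³·1.5⁴/(8·17·1.1))^(1/3)
  = (2612.47)^(1/3) = 13.7726 mm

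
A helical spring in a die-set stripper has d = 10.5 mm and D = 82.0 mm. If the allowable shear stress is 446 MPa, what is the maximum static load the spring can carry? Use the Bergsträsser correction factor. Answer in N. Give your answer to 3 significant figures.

2100 N

C = D/d = 82.0/10.5 = 7.8095
K_B = (4C+2)/(4C−3) = 33.238/28.238 = 1.1771
τ_max = K·8FD/(πd³) → F_max = τ_allow·πd³/(8DK)
F_max = 446·π·10.5³/(8·82.0·1.1771) = 1.622e+06/772.16 = 2100.6 N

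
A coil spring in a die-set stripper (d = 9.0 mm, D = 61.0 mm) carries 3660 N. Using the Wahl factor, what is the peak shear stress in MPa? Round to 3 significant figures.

Spring index C = D/d = 61.0/9.0 = 6.7778
K_W = (4C−1)/(4C−4) + 0.615/C = 26.111/23.111 + 0.0907 = 1.2205
τ₀ = 8FD/(πd³) = 8·3660·61.0/(π·9.0³) = 1.78608e+06/2290.2 = 779.87 MPa
τ_max = K·τ₀ = 1.2205 × 779.87 = 951.87 MPa

952 MPa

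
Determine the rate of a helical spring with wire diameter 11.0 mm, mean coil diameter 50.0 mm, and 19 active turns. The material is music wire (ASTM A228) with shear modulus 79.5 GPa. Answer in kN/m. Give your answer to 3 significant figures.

k = Gd⁴/(8D³N_a) = (79.5×10³ × 11.0⁴) / (8 × 50.0³ × 19)
  = 1.16396e+09 / 1.9e+07 = 61.261 N/mm

61.3 kN/m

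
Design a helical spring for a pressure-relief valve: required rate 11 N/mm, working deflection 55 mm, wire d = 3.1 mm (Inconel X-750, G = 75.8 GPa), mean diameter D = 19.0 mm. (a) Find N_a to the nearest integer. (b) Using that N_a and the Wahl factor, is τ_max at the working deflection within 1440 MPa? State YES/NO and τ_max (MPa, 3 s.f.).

(a) 12 coils; (b) YES, τ_max = 1180 MPa

N_a = Gd⁴/(8D³k) = (75.8×10³)(3.1⁴)/(8·19.0³·11) = 11.6 → N_a = 12
Actual rate k = Gd⁴/(8D³·12) = 10.631 N/mm
Working load F = kδ = 10.631·55 = 584.72 N
C = 19.0/3.1 = 6.1290; K_W = (4C−1)/(4C−4)+0.615/C = 1.2466
τ_max = K_W·8FD/(πd³) = 1.2466·949.63 = 1183.8 MPa
τ_max ≤ 1440 MPa → acceptable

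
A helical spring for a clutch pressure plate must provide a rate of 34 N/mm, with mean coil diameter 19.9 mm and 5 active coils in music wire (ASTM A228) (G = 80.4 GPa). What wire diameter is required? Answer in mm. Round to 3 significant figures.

d = (8D³N_a·k / G)^(1/4) = (8·19.9³·5·34 / (80.4×10³))^0.25
  = (133.3)^0.25 = 3.3979 mm

3.40 mm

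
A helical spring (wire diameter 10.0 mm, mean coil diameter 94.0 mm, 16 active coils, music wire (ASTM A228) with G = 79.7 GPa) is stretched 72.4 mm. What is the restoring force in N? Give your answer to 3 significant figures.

k = Gd⁴/(8D³N_a) = (79.7×10³)(10.0⁴)/(8·94.0³·16) = 7.4966 N/mm
F = k·δ = 7.4966 × 72.4 = 542.75 N

543 N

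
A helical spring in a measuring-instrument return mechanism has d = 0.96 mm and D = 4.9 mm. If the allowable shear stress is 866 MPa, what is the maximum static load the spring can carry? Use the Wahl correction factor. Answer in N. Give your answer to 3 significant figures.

C = D/d = 4.9/0.96 = 5.1042
K_W = (4C−1)/(4C−4) + 0.615/C = 19.417/16.417 + 0.1205 = 1.3032
τ_max = K·8FD/(πd³) → F_max = τ_allow·πd³/(8DK)
F_max = 866·π·0.96³/(8·4.9·1.3032) = 2407/51.087 = 47.117 N

47.1 N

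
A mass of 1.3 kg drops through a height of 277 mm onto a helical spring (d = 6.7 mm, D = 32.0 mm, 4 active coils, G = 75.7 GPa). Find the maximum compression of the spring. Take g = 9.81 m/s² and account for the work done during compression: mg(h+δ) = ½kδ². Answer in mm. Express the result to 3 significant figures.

k = Gd⁴/(8D³N_a) = (75.7×10³)(6.7⁴)/(8·32.0³·4) = 145.48 N/mm
W = mg = 1.3 × 9.81 = 12.753 N
½kδ² − Wδ − Wh = 0 → δ = (W + √(W² + 2kWh))/k
δ = (12.753 + √(162.64 + 1.02782e+06))/145.48 = (12.753 + 1013.9)/145.48 = 7.0571 mm

7.06 mm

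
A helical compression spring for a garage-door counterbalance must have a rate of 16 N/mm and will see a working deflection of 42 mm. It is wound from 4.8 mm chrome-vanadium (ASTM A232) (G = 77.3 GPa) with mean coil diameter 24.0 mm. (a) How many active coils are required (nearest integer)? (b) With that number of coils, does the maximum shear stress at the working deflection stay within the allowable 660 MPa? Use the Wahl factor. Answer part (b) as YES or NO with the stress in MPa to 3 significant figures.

N_a = Gd⁴/(8D³k) = (77.3×10³)(4.8⁴)/(8·24.0³·16) = 23.19 → N_a = 23
Actual rate k = Gd⁴/(8D³·23) = 16.132 N/mm
Working load F = kδ = 16.132·42 = 677.55 N
C = 24.0/4.8 = 5.0000; K_W = (4C−1)/(4C−4)+0.615/C = 1.3105
τ_max = K_W·8FD/(πd³) = 1.3105·374.43 = 490.69 MPa
τ_max ≤ 660 MPa → acceptable

(a) 23 coils; (b) YES, τ_max = 491 MPa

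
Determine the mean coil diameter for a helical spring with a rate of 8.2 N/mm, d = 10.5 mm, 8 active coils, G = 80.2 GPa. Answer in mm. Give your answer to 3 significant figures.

D = (Gd⁴/(8N_a·k))^(1/3) = (80.2×10³·10.5⁴/(8·8·8.2))^(1/3)
  = (1.85754e+06)^(1/3) = 122.9266 mm

123 mm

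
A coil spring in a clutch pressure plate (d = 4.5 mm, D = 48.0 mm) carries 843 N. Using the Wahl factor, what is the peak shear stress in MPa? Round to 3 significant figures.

Spring index C = D/d = 48.0/4.5 = 10.6667
K_W = (4C−1)/(4C−4) + 0.615/C = 41.667/38.667 + 0.0577 = 1.1352
τ₀ = 8FD/(πd³) = 8·843·48.0/(π·4.5³) = 323712/286.28 = 1130.8 MPa
τ_max = K·τ₀ = 1.1352 × 1130.8 = 1283.7 MPa

1280 MPa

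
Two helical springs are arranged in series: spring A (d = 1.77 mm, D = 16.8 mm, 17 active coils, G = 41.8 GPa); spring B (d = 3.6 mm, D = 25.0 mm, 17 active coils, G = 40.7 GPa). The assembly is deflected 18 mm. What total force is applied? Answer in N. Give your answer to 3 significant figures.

k_A = Gd⁴/(8D³N_a) = (41.8×10³)(1.77⁴)/(8·16.8³·17) = 0.63621 N/mm
k_B = Gd⁴/(8D³N_a) = (40.7×10³)(3.6⁴)/(8·25.0³·17) = 3.217 N/mm
Series: 1/k_eq = 1/0.63621 + 1/3.217 = 1.8827; k_eq = 0.53117 N/mm
F = k_eq·δ = 0.53117·18 = 9.561 N

9.56 N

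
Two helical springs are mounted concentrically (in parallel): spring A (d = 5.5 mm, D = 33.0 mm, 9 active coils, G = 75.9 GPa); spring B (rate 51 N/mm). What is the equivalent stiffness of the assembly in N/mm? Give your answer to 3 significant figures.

k_A = Gd⁴/(8D³N_a) = (75.9×10³)(5.5⁴)/(8·33.0³·9) = 26.842 N/mm
Parallel: k_eq = 26.842 + 51 = 77.842 N/mm

77.8 N/mm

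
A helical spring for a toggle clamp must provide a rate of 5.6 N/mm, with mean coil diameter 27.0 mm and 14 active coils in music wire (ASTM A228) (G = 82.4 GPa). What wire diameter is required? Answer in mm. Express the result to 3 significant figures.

d = (8D³N_a·k / G)^(1/4) = (8·27.0³·14·5.6 / (82.4×10³))^0.25
  = (149.82)^0.25 = 3.4986 mm

3.50 mm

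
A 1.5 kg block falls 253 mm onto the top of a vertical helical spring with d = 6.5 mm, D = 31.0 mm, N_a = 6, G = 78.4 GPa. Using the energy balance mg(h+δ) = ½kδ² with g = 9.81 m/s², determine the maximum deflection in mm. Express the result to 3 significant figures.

k = Gd⁴/(8D³N_a) = (78.4×10³)(6.5⁴)/(8·31.0³·6) = 97.869 N/mm
W = mg = 1.5 × 9.81 = 14.715 N
½kδ² − Wδ − Wh = 0 → δ = (W + √(W² + 2kWh))/k
δ = (14.715 + √(216.53 + 728709))/97.869 = (14.715 + 853.77)/97.869 = 8.874 mm

8.87 mm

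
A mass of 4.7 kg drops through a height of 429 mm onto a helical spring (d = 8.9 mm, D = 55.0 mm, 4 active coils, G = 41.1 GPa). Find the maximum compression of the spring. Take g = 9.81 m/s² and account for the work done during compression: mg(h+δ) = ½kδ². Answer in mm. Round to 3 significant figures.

29.5 mm

k = Gd⁴/(8D³N_a) = (41.1×10³)(8.9⁴)/(8·55.0³·4) = 48.436 N/mm
W = mg = 4.7 × 9.81 = 46.107 N
½kδ² − Wδ − Wh = 0 → δ = (W + √(W² + 2kWh))/k
δ = (46.107 + √(2125.9 + 1.9161e+06))/48.436 = (46.107 + 1385)/48.436 = 29.547 mm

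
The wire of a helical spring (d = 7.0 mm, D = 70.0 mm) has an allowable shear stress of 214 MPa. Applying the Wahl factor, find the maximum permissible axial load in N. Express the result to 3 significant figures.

C = D/d = 70.0/7.0 = 10.0000
K_W = (4C−1)/(4C−4) + 0.615/C = 39.000/36.000 + 0.0615 = 1.1448
τ_max = K·8FD/(πd³) → F_max = τ_allow·πd³/(8DK)
F_max = 214·π·7.0³/(8·70.0·1.1448) = 2.306e+05/641.11 = 359.69 N

360 N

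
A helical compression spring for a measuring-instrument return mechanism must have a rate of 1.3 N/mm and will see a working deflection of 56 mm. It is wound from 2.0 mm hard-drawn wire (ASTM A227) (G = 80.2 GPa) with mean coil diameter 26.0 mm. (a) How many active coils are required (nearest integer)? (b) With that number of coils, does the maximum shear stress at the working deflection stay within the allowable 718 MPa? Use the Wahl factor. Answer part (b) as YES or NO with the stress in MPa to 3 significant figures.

(a) 7 coils; (b) YES, τ_max = 671 MPa

N_a = Gd⁴/(8D³k) = (80.2×10³)(2.0⁴)/(8·26.0³·1.3) = 7.02 → N_a = 7
Actual rate k = Gd⁴/(8D³·7) = 1.3037 N/mm
Working load F = kδ = 1.3037·56 = 73.009 N
C = 26.0/2.0 = 13.0000; K_W = (4C−1)/(4C−4)+0.615/C = 1.1098
τ_max = K_W·8FD/(πd³) = 1.1098·604.22 = 670.57 MPa
τ_max ≤ 718 MPa → acceptable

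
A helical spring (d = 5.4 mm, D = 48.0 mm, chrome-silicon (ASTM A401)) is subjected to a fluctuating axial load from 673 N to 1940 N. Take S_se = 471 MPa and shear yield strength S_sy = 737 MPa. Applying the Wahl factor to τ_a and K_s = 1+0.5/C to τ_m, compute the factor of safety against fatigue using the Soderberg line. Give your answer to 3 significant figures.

0.375

C = D/d = 48.0/5.4 = 8.8889; K_W = (4C−1)/(4C−4)+0.615/C = 1.1643; K_s = 1+0.5/C = 1.0562
F_a = (F_max−F_min)/2 = 633.5 N; F_m = (F_max+F_min)/2 = 1306.5 N
τ_a = K_W·8F_aD/(πd³) = 1.1643 × 491.75 = 572.53 MPa
τ_m = K_s·8F_mD/(πd³) = 1.0562 × 1014.2 = 1071.2 MPa
Soderberg: 1/n_f = τ_a/S_se + τ_m/S_sy = 572.53/471 + 1071.2/737 = 1.21556 + 1.45348 = 2.669
n_f = 1/2.669 = 0.3747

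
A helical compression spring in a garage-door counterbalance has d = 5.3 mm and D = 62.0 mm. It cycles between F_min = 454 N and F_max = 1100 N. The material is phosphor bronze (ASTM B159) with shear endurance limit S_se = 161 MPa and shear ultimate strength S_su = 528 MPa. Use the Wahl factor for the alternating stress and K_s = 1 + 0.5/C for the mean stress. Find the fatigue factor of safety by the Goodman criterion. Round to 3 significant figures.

C = D/d = 62.0/5.3 = 11.6981; K_W = (4C−1)/(4C−4)+0.615/C = 1.1227; K_s = 1+0.5/C = 1.0427
F_a = (F_max−F_min)/2 = 323 N; F_m = (F_max+F_min)/2 = 777 N
τ_a = K_W·8F_aD/(πd³) = 1.1227 × 342.54 = 384.56 MPa
τ_m = K_s·8F_mD/(πd³) = 1.0427 × 824 = 859.22 MPa
Goodman: 1/n_f = τ_a/S_se + τ_m/S_su = 384.56/161 + 859.22/528 = 2.38856 + 1.62730 = 4.0159
n_f = 1/4.0159 = 0.249

0.249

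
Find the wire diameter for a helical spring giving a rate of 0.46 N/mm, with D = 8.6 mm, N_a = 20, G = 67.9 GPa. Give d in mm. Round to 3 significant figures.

d = (8D³N_a·k / G)^(1/4) = (8·8.6³·20·0.46 / (67.9×10³))^0.25
  = (0.68945)^0.25 = 0.9112 mm

0.911 mm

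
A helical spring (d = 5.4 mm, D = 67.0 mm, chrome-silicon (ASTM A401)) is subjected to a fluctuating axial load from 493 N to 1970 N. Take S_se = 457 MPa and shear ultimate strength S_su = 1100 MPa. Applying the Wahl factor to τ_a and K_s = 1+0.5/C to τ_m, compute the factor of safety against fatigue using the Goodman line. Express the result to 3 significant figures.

C = D/d = 67.0/5.4 = 12.4074; K_W = (4C−1)/(4C−4)+0.615/C = 1.1153; K_s = 1+0.5/C = 1.0403
F_a = (F_max−F_min)/2 = 738.5 N; F_m = (F_max+F_min)/2 = 1231.5 N
τ_a = K_W·8F_aD/(πd³) = 1.1153 × 800.17 = 892.44 MPa
τ_m = K_s·8F_mD/(πd³) = 1.0403 × 1334.3 = 1388.1 MPa
Goodman: 1/n_f = τ_a/S_se + τ_m/S_su = 892.44/457 + 1388.1/1100 = 1.95283 + 1.26192 = 3.2148
n_f = 1/3.2148 = 0.3111

0.311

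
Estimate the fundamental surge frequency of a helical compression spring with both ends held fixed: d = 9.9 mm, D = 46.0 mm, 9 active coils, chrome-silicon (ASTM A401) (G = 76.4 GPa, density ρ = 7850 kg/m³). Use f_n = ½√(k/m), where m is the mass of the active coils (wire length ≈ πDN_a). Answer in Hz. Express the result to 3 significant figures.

k = Gd⁴/(8D³N_a) = (76.4×10³)(9.9⁴)/(8·46.0³·9) = 104.72 N/mm = 1.0472e+05 N/m
Wire length L = πDN_a = π·46.0·9 = 1300.6 mm
m = ρ·(πd²/4)·L = 7850 × 76.977×10⁻⁶ m² × 1.3006 m = 0.78592 kg
f_n = ½√(k/m) = 0.5·√(1.0472e+05/0.78592) = 0.5·√(1.3324e+05) = 182.51 Hz

183 Hz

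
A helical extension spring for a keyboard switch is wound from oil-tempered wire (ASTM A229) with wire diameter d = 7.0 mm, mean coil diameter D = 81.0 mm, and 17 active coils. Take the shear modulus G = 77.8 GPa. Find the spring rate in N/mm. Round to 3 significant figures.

k = Gd⁴/(8D³N_a) = (77.8×10³ × 7.0⁴) / (8 × 81.0³ × 17)
  = 1.86798e+08 / 7.2276e+07 = 2.5845 N/mm

2.58 N/mm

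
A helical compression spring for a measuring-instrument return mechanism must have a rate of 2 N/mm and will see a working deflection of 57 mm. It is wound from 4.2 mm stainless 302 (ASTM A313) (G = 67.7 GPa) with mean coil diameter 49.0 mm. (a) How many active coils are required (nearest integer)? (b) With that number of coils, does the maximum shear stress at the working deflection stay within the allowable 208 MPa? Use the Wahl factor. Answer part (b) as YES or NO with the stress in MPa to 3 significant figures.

(a) 11 coils; (b) NO, τ_max = 219 MPa

N_a = Gd⁴/(8D³k) = (67.7×10³)(4.2⁴)/(8·49.0³·2) = 11.19 → N_a = 11
Actual rate k = Gd⁴/(8D³·11) = 2.0348 N/mm
Working load F = kδ = 2.0348·57 = 115.98 N
C = 49.0/4.2 = 11.6667; K_W = (4C−1)/(4C−4)+0.615/C = 1.1230
τ_max = K_W·8FD/(πd³) = 1.1230·195.33 = 219.37 MPa
τ_max > 208 MPa → exceeds allowable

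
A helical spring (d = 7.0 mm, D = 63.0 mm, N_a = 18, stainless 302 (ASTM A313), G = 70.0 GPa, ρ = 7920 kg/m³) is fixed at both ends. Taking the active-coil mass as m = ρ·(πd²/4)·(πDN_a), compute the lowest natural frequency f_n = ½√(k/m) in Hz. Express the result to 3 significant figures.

32.8 Hz

k = Gd⁴/(8D³N_a) = (70.0×10³)(7.0⁴)/(8·63.0³·18) = 4.6677 N/mm = 4667.7 N/m
Wire length L = πDN_a = π·63.0·18 = 3562.6 mm
m = ρ·(πd²/4)·L = 7920 × 38.485×10⁻⁶ m² × 3.5626 m = 1.0859 kg
f_n = ½√(k/m) = 0.5·√(4667.7/1.0859) = 0.5·√(4298.6) = 32.782 Hz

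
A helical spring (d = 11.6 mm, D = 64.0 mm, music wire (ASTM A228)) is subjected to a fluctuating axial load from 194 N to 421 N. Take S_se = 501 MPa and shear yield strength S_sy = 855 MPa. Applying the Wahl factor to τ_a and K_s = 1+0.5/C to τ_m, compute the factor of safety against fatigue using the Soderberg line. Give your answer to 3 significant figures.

C = D/d = 64.0/11.6 = 5.5172; K_W = (4C−1)/(4C−4)+0.615/C = 1.2775; K_s = 1+0.5/C = 1.0906
F_a = (F_max−F_min)/2 = 113.5 N; F_m = (F_max+F_min)/2 = 307.5 N
τ_a = K_W·8F_aD/(πd³) = 1.2775 × 11.851 = 15.139 MPa
τ_m = K_s·8F_mD/(πd³) = 1.0906 × 32.106 = 35.016 MPa
Soderberg: 1/n_f = τ_a/S_se + τ_m/S_sy = 15.139/501 + 35.016/855 = 0.03022 + 0.04095 = 0.071172
n_f = 1/0.071172 = 14.05

14.1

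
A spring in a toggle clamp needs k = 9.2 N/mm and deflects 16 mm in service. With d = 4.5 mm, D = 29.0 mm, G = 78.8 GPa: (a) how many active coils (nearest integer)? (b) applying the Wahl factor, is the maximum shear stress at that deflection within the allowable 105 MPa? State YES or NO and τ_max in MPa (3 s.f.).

(a) 18 coils; (b) NO, τ_max = 147 MPa

N_a = Gd⁴/(8D³k) = (78.8×10³)(4.5⁴)/(8·29.0³·9.2) = 18 → N_a = 18
Actual rate k = Gd⁴/(8D³·18) = 9.2007 N/mm
Working load F = kδ = 9.2007·16 = 147.21 N
C = 29.0/4.5 = 6.4444; K_W = (4C−1)/(4C−4)+0.615/C = 1.2332
τ_max = K_W·8FD/(πd³) = 1.2332·119.3 = 147.12 MPa
τ_max > 105 MPa → exceeds allowable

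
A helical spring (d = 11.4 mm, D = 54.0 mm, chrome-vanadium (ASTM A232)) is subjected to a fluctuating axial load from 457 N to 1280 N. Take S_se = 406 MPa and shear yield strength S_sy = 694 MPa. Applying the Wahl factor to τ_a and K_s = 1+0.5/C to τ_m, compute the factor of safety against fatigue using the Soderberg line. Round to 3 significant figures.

3.94

C = D/d = 54.0/11.4 = 4.7368; K_W = (4C−1)/(4C−4)+0.615/C = 1.3305; K_s = 1+0.5/C = 1.1056
F_a = (F_max−F_min)/2 = 411.5 N; F_m = (F_max+F_min)/2 = 868.5 N
τ_a = K_W·8F_aD/(πd³) = 1.3305 × 38.193 = 50.818 MPa
τ_m = K_s·8F_mD/(πd³) = 1.1056 × 80.61 = 89.119 MPa
Soderberg: 1/n_f = τ_a/S_se + τ_m/S_sy = 50.818/406 + 89.119/694 = 0.12517 + 0.12841 = 0.25358
n_f = 1/0.25358 = 3.944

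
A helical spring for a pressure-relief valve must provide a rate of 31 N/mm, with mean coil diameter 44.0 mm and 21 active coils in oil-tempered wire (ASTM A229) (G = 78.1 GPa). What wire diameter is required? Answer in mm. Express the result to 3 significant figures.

8.68 mm

d = (8D³N_a·k / G)^(1/4) = (8·44.0³·21·31 / (78.1×10³))^0.25
  = (5680.4)^0.25 = 8.6815 mm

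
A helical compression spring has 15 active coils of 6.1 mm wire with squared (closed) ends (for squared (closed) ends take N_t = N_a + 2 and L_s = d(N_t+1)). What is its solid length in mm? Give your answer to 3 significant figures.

squared (closed) ends: N_t = N_a + 2 = 15 + 2 = 17
L_s = d·(N_t+1) = 6.1 × 18 = 109.8 mm

110 mm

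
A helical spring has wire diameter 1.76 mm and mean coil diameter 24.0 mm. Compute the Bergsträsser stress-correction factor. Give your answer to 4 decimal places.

C = D/d = 24.0/1.76 = 13.6364
K_B = (4C+2)/(4C−3) = 56.545/51.545 = 1.0970

1.0970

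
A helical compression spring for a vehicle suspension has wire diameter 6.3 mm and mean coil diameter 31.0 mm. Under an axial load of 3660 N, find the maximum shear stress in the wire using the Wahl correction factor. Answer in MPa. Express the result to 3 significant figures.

Spring index C = D/d = 31.0/6.3 = 4.9206
K_W = (4C−1)/(4C−4) + 0.615/C = 18.683/15.683 + 0.1250 = 1.3163
τ₀ = 8FD/(πd³) = 8·3660·31.0/(π·6.3³) = 907680/785.55 = 1155.5 MPa
τ_max = K·τ₀ = 1.3163 × 1155.5 = 1520.9 MPa

1520 MPa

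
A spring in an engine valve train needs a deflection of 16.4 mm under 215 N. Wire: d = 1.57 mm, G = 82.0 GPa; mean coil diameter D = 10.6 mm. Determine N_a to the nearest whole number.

4

Required rate k = F/δ = 215/16.4 = 13.11 N/mm
N_a = Gd⁴/(8D³k) = (82.0×10³ × 1.57⁴)/(8 × 10.6³ × 13.11)
    = 498210 / 124911 = 3.989 → 4 coils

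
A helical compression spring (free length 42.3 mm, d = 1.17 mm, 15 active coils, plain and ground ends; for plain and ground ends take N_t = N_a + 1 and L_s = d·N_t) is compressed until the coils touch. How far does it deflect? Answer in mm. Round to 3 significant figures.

N_t = 16; L_s = 1.17·16 = 18.72 mm
δ_solid = L₀ − L_s = 42.3 − 18.72 = 23.58 mm

23.6 mm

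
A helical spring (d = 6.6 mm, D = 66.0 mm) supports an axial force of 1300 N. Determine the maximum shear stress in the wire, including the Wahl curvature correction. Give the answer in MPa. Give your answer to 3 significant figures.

Spring index C = D/d = 66.0/6.6 = 10.0000
K_W = (4C−1)/(4C−4) + 0.615/C = 39.000/36.000 + 0.0615 = 1.1448
τ₀ = 8FD/(πd³) = 8·1300·66.0/(π·6.6³) = 686400/903.2 = 759.97 MPa
τ_max = K·τ₀ = 1.1448 × 759.97 = 870.04 MPa

870 MPa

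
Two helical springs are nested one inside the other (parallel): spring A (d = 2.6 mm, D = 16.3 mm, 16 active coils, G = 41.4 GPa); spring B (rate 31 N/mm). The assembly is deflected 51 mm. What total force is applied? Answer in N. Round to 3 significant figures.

k_A = Gd⁴/(8D³N_a) = (41.4×10³)(2.6⁴)/(8·16.3³·16) = 3.4129 N/mm
Parallel: k_eq = 3.4129 + 31 = 34.413 N/mm
F = k_eq·δ = 34.413·51 = 1755.1 N

1760 N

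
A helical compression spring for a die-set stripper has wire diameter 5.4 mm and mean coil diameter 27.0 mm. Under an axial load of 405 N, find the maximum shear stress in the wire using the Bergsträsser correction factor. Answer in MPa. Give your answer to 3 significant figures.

Spring index C = D/d = 27.0/5.4 = 5.0000
K_B = (4C+2)/(4C−3) = 22.000/17.000 = 1.2941
τ₀ = 8FD/(πd³) = 8·405·27.0/(π·5.4³) = 87480/494.69 = 176.84 MPa
τ_max = K·τ₀ = 1.2941 × 176.84 = 228.85 MPa

229 MPa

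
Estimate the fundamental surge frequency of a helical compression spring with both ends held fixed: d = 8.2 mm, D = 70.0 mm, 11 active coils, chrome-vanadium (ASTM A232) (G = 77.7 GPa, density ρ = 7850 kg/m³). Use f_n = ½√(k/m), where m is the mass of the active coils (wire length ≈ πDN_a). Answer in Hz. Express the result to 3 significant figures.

53.9 Hz

k = Gd⁴/(8D³N_a) = (77.7×10³)(8.2⁴)/(8·70.0³·11) = 11.639 N/mm = 11639 N/m
Wire length L = πDN_a = π·70.0·11 = 2419 mm
m = ρ·(πd²/4)·L = 7850 × 52.81×10⁻⁶ m² × 2.419 m = 1.0028 kg
f_n = ½√(k/m) = 0.5·√(11639/1.0028) = 0.5·√(11606) = 53.865 Hz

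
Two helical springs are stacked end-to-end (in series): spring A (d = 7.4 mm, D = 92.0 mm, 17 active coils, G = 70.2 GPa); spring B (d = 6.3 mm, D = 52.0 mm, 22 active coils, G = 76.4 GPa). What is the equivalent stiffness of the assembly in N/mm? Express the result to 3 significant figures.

1.41 N/mm

k_A = Gd⁴/(8D³N_a) = (70.2×10³)(7.4⁴)/(8·92.0³·17) = 1.9877 N/mm
k_B = Gd⁴/(8D³N_a) = (76.4×10³)(6.3⁴)/(8·52.0³·22) = 4.8633 N/mm
Series: 1/k_eq = 1/1.9877 + 1/4.8633 = 0.7087; k_eq = 1.411 N/mm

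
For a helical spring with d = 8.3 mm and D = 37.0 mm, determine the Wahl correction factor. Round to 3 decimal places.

1.355

C = D/d = 37.0/8.3 = 4.4578
K_W = (4C−1)/(4C−4) + 0.615/C = 16.831/13.831 + 0.1380 = 1.3549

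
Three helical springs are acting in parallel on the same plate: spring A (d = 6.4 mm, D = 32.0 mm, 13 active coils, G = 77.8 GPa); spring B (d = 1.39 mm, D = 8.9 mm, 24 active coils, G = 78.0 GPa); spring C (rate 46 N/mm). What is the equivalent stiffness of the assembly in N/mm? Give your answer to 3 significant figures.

86.5 N/mm

k_A = Gd⁴/(8D³N_a) = (77.8×10³)(6.4⁴)/(8·32.0³·13) = 38.302 N/mm
k_B = Gd⁴/(8D³N_a) = (78.0×10³)(1.39⁴)/(8·8.9³·24) = 2.1512 N/mm
Parallel: k_eq = 38.302 + 2.1512 + 46 = 86.453 N/mm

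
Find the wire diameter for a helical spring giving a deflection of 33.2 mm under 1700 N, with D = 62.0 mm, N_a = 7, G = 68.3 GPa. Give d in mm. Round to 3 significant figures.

Required rate k = F/δ = 1700/33.2 = 51.205 N/mm
d = (8D³N_a·k / G)^(1/4) = (8·62.0³·7·51.205 / (68.3×10³))^0.25
  = (10006)^0.25 = 10.0015 mm

10.0 mm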